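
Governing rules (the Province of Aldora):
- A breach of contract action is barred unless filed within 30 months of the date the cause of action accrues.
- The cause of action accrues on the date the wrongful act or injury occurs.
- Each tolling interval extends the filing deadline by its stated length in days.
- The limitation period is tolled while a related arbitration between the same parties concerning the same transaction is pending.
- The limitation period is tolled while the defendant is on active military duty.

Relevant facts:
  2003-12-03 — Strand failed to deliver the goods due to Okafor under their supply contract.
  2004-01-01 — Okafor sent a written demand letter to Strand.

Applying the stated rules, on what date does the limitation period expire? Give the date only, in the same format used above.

The claim accrued on 2003-12-03, when the wrongful act occurred.
Adding the 30 months base period to 2003-12-03 gives a deadline of 2006-06-03, before any tolling.
Nothing else in the chronology tolls or restarts the period.

2006-06-03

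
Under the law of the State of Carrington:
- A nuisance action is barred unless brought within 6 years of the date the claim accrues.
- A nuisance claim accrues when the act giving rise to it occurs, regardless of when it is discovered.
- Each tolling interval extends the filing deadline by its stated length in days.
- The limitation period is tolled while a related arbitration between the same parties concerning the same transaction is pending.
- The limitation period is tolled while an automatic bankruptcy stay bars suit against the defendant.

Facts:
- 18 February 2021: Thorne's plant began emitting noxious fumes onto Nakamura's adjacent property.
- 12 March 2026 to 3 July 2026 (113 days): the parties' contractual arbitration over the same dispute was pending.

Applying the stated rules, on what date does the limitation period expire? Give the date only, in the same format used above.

11 June 2027

The claim accrued on 18 February 2021, when the wrongful act occurred.
6 years from 18 February 2021 is 18 February 2027.
The period was tolled for 113 days by the pending related arbitration (12 March 2026 to 3 July 2026), pushing the deadline to 11 June 2027.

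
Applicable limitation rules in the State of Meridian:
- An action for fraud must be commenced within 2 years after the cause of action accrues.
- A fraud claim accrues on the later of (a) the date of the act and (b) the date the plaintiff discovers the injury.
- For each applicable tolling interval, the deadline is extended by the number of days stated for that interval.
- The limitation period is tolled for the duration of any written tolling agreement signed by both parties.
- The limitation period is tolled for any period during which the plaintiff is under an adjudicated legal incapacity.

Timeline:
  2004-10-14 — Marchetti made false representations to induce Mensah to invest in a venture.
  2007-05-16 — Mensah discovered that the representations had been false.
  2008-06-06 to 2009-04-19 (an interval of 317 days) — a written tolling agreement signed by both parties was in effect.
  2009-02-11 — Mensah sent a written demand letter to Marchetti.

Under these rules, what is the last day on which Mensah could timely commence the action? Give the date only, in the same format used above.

Taking the later of the act (2004-10-14) and discovery (2007-05-16), the claim accrued on 2007-05-16.
2 years from 2007-05-16 is 2009-05-16.
Because the written tolling agreement ran from 2008-06-06 to 2009-04-19, the deadline is extended by 317 days to 2010-03-29.
None of the other events listed affects the running of the period under the stated rules.

2010-03-29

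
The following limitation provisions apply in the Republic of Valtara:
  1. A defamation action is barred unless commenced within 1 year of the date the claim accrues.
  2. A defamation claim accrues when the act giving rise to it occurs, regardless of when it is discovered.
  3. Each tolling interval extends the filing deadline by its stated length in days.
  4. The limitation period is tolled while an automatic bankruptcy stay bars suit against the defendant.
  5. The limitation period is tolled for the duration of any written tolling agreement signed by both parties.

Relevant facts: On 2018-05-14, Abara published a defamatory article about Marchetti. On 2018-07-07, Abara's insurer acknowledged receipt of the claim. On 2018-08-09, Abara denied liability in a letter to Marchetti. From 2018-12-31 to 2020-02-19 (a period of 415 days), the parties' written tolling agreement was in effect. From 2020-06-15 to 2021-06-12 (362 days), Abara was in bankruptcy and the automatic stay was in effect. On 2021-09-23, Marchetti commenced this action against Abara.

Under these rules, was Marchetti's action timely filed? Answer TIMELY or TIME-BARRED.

TIME-BARRED

The claim accrued on 2018-05-14, when the wrongful act occurred.
The untolled deadline — 1 year after 2018-05-14 — is 2019-05-14.
The period was tolled for 415 days by the written tolling agreement (2018-12-31 to 2020-02-19), pushing the deadline to 2020-07-02.
The automatic bankruptcy stay from 2020-06-15 to 2021-06-12 tolled the period for 362 days, extending the deadline to 2021-06-29.
Nothing else in the chronology tolls or restarts the period.
Marchetti filed on 2021-09-23, after the 2021-06-29 deadline, so the action is time-barred.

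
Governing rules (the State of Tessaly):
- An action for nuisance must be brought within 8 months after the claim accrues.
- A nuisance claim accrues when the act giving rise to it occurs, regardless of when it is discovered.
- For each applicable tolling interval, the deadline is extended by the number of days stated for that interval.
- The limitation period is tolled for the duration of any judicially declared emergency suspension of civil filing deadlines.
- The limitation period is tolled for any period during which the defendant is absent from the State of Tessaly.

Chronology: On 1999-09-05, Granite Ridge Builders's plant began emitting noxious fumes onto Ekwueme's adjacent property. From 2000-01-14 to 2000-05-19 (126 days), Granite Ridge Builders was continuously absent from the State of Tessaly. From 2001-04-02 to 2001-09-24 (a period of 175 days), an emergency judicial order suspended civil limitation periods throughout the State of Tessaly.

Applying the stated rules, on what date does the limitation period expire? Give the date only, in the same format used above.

2000-09-08

The claim accrued on 1999-09-05, the date of the act.
8 months from 1999-09-05 is 2000-05-05.
The period was tolled for 126 days by the defendant's absence from the jurisdiction (2000-01-14 to 2000-05-19), pushing the deadline to 2000-09-08.
The emergency suspension of filing deadlines starting 2001-04-02 came too late — the period had run on 2000-09-08 — and so does not extend the deadline.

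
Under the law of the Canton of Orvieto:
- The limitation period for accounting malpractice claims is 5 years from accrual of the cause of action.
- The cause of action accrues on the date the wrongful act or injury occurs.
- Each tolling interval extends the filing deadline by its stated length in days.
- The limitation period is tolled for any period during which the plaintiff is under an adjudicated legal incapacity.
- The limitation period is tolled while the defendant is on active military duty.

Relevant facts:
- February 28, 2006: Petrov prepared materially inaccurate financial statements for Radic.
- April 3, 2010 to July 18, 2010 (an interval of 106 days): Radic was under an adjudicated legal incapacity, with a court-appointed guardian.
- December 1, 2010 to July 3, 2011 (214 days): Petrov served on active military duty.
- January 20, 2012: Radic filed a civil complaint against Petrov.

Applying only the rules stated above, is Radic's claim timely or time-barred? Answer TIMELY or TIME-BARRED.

TIME-BARRED

The cause of action accrued on February 28, 2006, the date of the act.
Adding the 5 years base period to February 28, 2006 gives a deadline of February 28, 2011, before any tolling.
Because the plaintiff's legal incapacity ran from April 3, 2010 to July 18, 2010, the deadline is extended by 106 days to June 14, 2011.
Because the defendant's active military service ran from December 1, 2010 to July 3, 2011, the deadline is extended by 214 days to January 14, 2012.
Filing on January 20, 2012 missed the January 14, 2012 deadline — the action is time-barred.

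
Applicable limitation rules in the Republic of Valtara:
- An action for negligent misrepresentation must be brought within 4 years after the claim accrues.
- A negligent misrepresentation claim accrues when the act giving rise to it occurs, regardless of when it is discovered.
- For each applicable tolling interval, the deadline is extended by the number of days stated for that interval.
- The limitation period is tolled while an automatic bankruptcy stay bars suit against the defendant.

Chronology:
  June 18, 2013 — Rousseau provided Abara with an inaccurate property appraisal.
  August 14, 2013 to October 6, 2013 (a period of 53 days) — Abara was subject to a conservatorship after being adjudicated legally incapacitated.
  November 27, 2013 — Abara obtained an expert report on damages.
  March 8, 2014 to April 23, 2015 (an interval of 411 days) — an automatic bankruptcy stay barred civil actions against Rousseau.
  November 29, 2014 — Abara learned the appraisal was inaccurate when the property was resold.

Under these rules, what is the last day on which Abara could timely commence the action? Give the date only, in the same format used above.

August 3, 2018

The claim accrued on June 18, 2013, when the wrongful act occurred; under the stated occurrence rule the November 29, 2014 discovery does not delay accrual.
4 years from June 18, 2013 is June 18, 2017.
The period was tolled for 411 days by the automatic bankruptcy stay (March 8, 2014 to April 23, 2015), pushing the deadline to August 3, 2018.
The plaintiff's legal incapacity from August 14, 2013 to October 6, 2013 does not toll the period, because no stated rule makes the plaintiff's incapacity a tolling event.
Nothing else in the chronology tolls or restarts the period.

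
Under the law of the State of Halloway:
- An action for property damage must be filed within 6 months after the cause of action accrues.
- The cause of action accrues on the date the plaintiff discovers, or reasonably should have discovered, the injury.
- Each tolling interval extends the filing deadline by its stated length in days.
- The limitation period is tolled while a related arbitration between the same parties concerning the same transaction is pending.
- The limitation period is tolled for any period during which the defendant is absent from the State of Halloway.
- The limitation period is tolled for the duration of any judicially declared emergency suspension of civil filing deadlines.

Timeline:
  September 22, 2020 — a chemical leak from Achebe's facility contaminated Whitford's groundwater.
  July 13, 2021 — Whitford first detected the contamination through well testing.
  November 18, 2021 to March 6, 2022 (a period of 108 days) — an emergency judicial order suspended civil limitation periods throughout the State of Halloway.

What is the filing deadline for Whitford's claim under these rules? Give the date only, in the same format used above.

May 1, 2022

Accrual is tied to discovery, so the period began on July 13, 2021 rather than on September 22, 2020 when the act occurred.
The untolled deadline — 6 months after July 13, 2021 — is January 13, 2022.
The period was tolled for 108 days by the emergency suspension of filing deadlines (November 18, 2021 to March 6, 2022), pushing the deadline to May 1, 2022.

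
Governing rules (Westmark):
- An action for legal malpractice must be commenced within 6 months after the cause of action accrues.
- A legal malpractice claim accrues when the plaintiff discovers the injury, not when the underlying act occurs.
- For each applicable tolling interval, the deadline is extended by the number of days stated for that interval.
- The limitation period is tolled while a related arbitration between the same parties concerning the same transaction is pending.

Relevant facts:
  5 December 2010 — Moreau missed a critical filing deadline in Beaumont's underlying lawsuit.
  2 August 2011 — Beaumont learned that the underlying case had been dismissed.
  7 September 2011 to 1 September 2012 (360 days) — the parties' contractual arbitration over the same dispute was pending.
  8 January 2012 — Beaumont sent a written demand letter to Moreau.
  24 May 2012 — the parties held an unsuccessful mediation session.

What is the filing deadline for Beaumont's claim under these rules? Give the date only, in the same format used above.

27 January 2013

Accrual is tied to discovery, so the period began on 2 August 2011 rather than on 5 December 2010 when the act occurred.
Adding the 6 months base period to 2 August 2011 gives a deadline of 2 February 2012, before any tolling.
The period was tolled for 360 days by the pending related arbitration (7 September 2011 to 1 September 2012), pushing the deadline to 27 January 2013.
None of the other events listed affects the running of the period under the stated rules.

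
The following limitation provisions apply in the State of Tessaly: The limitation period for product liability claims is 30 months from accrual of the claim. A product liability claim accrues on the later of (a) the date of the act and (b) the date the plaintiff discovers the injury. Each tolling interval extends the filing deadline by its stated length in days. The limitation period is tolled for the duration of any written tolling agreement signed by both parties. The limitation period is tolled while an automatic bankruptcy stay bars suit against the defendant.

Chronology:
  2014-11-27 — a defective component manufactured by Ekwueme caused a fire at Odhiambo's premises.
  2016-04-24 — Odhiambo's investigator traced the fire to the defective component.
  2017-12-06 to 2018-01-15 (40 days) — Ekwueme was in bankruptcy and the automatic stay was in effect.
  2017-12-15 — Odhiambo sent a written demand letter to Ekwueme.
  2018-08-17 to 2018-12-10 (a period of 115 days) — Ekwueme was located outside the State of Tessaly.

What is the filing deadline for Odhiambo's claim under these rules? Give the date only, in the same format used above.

2018-12-03

Taking the later of the act (2014-11-27) and discovery (2016-04-24), the claim accrued on 2016-04-24.
30 months from 2016-04-24 is 2018-10-24.
Because the automatic bankruptcy stay ran from 2017-12-06 to 2018-01-15, the deadline is extended by 40 days to 2018-12-03.
The defendant's absence from the jurisdiction from 2018-08-17 to 2018-12-10 does not toll the period, because no stated rule makes the defendant's absence a tolling event.
None of the other events listed affects the running of the period under the stated rules.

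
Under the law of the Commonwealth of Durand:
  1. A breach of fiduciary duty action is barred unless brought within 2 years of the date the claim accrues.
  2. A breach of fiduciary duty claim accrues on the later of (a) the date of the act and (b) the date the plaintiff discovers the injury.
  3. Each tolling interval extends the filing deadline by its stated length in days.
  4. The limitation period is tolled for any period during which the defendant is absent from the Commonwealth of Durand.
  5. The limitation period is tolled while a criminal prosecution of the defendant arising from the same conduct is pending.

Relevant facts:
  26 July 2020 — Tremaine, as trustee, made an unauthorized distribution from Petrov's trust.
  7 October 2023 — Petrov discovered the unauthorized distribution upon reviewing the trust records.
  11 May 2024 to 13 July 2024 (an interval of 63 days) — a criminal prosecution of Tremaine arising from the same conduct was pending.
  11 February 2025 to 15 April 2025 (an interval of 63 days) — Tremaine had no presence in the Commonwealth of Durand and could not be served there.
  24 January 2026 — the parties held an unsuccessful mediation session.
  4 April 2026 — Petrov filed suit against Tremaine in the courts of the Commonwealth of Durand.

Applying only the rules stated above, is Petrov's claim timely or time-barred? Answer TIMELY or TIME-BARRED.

TIME-BARRED

The claim accrued on 7 October 2023 — the later of the 26 July 2020 act and the 7 October 2023 discovery.
The untolled deadline — 2 years after 7 October 2023 — is 7 October 2025.
Because the pending criminal prosecution ran from 11 May 2024 to 13 July 2024, the deadline is extended by 63 days to 9 December 2025.
The defendant's absence from the jurisdiction from 11 February 2025 to 15 April 2025 tolled the period for 63 days, extending the deadline to 10 February 2026.
Nothing else in the chronology tolls or restarts the period.
The 4 April 2026 filing falls after the 10 February 2026 deadline; the claim is time-barred.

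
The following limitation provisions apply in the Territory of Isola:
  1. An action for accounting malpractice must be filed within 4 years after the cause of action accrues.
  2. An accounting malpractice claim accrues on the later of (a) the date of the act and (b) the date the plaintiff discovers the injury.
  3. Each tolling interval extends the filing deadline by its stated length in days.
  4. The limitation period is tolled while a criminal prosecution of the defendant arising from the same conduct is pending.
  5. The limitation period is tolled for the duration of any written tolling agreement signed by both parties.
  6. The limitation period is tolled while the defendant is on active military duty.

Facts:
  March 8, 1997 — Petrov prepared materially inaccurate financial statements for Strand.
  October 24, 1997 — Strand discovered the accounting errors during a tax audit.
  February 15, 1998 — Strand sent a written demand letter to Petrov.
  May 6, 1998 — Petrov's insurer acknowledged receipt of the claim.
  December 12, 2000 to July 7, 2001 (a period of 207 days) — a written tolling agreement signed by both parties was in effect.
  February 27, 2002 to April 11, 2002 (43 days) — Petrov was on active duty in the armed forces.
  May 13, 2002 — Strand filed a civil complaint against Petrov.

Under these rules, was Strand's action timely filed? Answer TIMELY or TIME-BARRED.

TIMELY

The claim accrued on October 24, 1997 — the later of the March 8, 1997 act and the October 24, 1997 discovery.
The untolled deadline — 4 years after October 24, 1997 — is October 24, 2001.
The period was tolled for 207 days by the written tolling agreement (December 12, 2000 to July 7, 2001), pushing the deadline to May 19, 2002.
Because the defendant's active military service ran from February 27, 2002 to April 11, 2002, the deadline is extended by 43 days to July 1, 2002.
None of the other events listed affects the running of the period under the stated rules.
The May 13, 2002 filing precedes the July 1, 2002 deadline; the claim is timely.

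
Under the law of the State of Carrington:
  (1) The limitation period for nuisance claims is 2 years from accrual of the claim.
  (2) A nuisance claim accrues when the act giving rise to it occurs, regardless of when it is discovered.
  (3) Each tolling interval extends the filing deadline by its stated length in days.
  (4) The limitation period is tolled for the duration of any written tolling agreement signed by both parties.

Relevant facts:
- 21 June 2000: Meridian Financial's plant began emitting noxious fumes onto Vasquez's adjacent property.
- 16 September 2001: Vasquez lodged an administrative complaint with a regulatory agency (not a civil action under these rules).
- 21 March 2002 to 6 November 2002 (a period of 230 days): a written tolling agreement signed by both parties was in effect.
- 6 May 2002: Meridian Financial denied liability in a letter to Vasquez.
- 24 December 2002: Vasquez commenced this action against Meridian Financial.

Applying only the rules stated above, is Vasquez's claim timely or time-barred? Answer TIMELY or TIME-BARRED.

The claim accrued on 21 June 2000, when the wrongful act occurred.
Adding the 2 years base period to 21 June 2000 gives a deadline of 21 June 2002, before any tolling.
The period was tolled for 230 days by the written tolling agreement (21 March 2002 to 6 November 2002), pushing the deadline to 6 February 2003.
Nothing else in the chronology tolls or restarts the period.
Vasquez filed on 24 December 2002, before the 6 February 2003 deadline, so the action is timely.

TIMELY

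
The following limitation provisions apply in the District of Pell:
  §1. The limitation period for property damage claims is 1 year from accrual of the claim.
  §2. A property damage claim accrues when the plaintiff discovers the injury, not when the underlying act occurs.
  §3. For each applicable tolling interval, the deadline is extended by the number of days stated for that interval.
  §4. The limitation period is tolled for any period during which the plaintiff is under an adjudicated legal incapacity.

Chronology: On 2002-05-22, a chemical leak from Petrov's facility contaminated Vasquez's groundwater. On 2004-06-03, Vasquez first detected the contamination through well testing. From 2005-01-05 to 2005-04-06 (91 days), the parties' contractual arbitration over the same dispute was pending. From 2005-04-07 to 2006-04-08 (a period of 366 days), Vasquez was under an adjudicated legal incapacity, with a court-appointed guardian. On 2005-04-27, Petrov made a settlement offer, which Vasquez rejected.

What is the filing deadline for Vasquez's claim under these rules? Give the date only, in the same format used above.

2006-06-04

Under the discovery rule, the claim accrued on 2004-06-03, when Vasquez discovered the injury — not on the 2002-05-22 date of the underlying act.
Adding the 1 year base period to 2004-06-03 gives a deadline of 2005-06-03, before any tolling.
The period was tolled for 366 days by the plaintiff's legal incapacity (2005-04-07 to 2006-04-08), pushing the deadline to 2006-06-04.
No stated provision tolls the period for a pending arbitration, so the interval from 2005-01-05 to 2005-04-06 has no effect on the deadline.
None of the other events listed affects the running of the period under the stated rules.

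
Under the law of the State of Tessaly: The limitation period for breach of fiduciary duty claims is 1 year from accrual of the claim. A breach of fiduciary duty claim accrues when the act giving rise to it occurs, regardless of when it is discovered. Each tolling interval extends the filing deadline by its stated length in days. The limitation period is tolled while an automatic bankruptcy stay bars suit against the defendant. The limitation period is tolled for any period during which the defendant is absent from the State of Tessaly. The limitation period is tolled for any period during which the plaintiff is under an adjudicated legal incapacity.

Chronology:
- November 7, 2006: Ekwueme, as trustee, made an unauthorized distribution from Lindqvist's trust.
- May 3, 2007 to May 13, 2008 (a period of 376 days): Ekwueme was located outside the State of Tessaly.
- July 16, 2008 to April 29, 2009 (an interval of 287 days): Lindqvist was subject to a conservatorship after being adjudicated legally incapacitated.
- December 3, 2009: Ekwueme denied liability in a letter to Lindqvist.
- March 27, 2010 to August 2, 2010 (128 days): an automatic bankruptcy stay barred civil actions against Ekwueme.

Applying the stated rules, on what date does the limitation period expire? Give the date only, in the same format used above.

August 31, 2009

The limitation period began to run on November 7, 2006.
Adding the 1 year base period to November 7, 2006 gives a deadline of November 7, 2007, before any tolling.
The period was tolled for 376 days by the defendant's absence from the jurisdiction (May 3, 2007 to May 13, 2008), pushing the deadline to November 17, 2008.
Because the plaintiff's legal incapacity ran from July 16, 2008 to April 29, 2009, the deadline is extended by 287 days to August 31, 2009.
The automatic bankruptcy stay starting March 27, 2010 came too late — the period had run on August 31, 2009 — and so does not extend the deadline.
Nothing else in the chronology tolls or restarts the period.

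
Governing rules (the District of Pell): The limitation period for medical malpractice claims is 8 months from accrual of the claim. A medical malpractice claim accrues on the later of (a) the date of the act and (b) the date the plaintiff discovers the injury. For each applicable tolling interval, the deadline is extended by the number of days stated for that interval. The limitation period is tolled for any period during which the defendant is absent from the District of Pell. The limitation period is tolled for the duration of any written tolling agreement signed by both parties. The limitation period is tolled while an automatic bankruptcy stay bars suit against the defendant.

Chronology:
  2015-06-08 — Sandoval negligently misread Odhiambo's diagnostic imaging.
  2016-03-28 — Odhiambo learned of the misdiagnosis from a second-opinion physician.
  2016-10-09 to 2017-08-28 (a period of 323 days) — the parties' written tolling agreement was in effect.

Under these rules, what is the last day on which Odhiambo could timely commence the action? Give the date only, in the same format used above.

The claim accrued on 2016-03-28 — the later of the 2015-06-08 act and the 2016-03-28 discovery.
Adding the 8 months base period to 2016-03-28 gives a deadline of 2016-11-28, before any tolling.
The written tolling agreement from 2016-10-09 to 2017-08-28 tolled the period for 323 days, extending the deadline to 2017-10-17.

2017-10-17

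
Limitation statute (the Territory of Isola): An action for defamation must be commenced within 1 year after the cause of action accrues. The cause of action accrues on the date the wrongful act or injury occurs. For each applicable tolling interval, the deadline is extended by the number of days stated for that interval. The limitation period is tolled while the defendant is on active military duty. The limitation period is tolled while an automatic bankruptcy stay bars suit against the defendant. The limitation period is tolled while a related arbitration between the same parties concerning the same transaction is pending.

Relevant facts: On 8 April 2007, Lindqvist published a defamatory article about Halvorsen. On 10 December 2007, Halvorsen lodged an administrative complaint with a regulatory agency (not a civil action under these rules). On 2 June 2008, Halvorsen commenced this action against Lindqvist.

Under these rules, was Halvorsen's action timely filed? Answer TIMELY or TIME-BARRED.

The limitation period began to run on 8 April 2007.
The untolled deadline — 1 year after 8 April 2007 — is 8 April 2008.
The other events in the timeline have no effect on the limitation period under the stated rules.
Halvorsen filed on 2 June 2008, after the 8 April 2008 deadline, so the action is time-barred.

TIME-BARRED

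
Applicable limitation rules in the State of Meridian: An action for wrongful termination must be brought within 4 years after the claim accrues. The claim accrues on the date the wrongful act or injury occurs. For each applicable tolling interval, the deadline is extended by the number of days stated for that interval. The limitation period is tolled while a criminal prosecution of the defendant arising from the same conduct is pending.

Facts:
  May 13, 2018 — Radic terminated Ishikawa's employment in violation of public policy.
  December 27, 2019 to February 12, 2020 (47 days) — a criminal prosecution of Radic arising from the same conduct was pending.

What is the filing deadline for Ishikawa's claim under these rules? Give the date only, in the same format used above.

The limitation period began to run on May 13, 2018.
The untolled deadline — 4 years after May 13, 2018 — is May 13, 2022.
The pending criminal prosecution from December 27, 2019 to February 12, 2020 tolled the period for 47 days, extending the deadline to June 29, 2022.

June 29, 2022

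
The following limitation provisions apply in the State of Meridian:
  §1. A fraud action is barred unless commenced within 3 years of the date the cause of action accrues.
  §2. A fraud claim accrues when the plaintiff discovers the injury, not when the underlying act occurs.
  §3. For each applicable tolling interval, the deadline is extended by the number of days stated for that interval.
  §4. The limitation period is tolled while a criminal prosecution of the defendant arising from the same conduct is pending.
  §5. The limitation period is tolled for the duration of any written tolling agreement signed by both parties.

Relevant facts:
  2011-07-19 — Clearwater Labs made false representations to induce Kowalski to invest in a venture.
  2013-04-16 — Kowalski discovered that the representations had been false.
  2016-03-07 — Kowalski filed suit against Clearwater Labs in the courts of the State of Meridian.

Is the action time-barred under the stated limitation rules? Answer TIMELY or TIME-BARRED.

TIMELY

Accrual is tied to discovery, so the period began on 2013-04-16 rather than on 2011-07-19 when the act occurred.
The untolled deadline — 3 years after 2013-04-16 — is 2016-04-16.
Kowalski filed on 2016-03-07, before the 2016-04-16 deadline, so the action is timely.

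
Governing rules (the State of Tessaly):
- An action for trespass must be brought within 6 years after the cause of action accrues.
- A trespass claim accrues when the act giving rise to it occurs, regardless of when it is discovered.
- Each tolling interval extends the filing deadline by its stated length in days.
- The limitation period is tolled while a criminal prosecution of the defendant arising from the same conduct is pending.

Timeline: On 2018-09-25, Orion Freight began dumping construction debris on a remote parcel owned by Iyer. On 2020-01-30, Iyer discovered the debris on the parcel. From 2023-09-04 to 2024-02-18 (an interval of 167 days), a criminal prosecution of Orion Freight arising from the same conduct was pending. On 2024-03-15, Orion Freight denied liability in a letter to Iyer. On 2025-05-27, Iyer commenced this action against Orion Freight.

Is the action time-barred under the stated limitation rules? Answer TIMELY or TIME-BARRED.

Accrual is governed by the date of the act, so the period began to run on 2018-09-25; the later discovery on 2020-01-30 is irrelevant under the stated rule.
6 years from 2018-09-25 is 2024-09-25.
Because the pending criminal prosecution ran from 2023-09-04 to 2024-02-18, the deadline is extended by 167 days to 2025-03-11.
The other events in the timeline have no effect on the limitation period under the stated rules.
Iyer filed on 2025-05-27, after the 2025-03-11 deadline, so the action is time-barred.

TIME-BARRED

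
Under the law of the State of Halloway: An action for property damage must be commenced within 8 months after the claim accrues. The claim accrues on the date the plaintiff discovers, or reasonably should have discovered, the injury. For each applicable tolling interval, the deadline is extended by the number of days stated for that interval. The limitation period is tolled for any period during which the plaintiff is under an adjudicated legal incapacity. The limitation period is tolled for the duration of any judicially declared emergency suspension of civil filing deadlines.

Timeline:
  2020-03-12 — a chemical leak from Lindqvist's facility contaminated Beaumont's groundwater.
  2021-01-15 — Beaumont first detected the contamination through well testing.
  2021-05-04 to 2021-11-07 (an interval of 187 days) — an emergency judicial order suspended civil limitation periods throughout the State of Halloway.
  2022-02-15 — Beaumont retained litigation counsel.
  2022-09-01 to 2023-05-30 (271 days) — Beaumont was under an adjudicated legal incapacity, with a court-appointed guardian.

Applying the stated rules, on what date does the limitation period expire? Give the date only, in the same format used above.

Accrual is tied to discovery, so the period began on 2021-01-15 rather than on 2020-03-12 when the act occurred.
8 months from 2021-01-15 is 2021-09-15.
The emergency suspension of filing deadlines from 2021-05-04 to 2021-11-07 tolled the period for 187 days, extending the deadline to 2022-03-21.
The plaintiff's legal incapacity starting 2022-09-01 came too late — the period had run on 2022-03-21 — and so does not extend the deadline.
None of the other events listed affects the running of the period under the stated rules.

2022-03-21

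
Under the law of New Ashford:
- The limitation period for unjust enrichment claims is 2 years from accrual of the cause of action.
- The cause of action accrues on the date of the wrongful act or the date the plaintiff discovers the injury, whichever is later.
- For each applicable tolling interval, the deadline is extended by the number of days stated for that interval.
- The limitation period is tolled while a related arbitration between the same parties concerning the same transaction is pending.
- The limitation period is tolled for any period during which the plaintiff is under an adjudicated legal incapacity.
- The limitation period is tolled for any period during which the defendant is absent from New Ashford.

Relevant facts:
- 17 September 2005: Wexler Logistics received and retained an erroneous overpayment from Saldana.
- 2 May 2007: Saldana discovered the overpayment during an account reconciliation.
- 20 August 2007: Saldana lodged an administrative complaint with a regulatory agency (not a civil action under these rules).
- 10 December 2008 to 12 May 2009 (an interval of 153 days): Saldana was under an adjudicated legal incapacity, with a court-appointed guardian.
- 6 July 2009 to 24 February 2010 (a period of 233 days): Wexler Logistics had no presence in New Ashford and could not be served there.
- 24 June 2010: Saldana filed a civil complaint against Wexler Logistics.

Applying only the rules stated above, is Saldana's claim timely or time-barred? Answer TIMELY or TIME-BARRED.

TIME-BARRED

Because discovery on 2 May 2007 post-dates the 17 September 2005 act, accrual under the later-of rule falls on 2 May 2007.
Adding the 2 years base period to 2 May 2007 gives a deadline of 2 May 2009, before any tolling.
Because the plaintiff's legal incapacity ran from 10 December 2008 to 12 May 2009, the deadline is extended by 153 days to 2 October 2009.
The period was tolled for 233 days by the defendant's absence from the jurisdiction (6 July 2009 to 24 February 2010), pushing the deadline to 23 May 2010.
Nothing else in the chronology tolls or restarts the period.
Filing on 24 June 2010 missed the 23 May 2010 deadline — the action is time-barred.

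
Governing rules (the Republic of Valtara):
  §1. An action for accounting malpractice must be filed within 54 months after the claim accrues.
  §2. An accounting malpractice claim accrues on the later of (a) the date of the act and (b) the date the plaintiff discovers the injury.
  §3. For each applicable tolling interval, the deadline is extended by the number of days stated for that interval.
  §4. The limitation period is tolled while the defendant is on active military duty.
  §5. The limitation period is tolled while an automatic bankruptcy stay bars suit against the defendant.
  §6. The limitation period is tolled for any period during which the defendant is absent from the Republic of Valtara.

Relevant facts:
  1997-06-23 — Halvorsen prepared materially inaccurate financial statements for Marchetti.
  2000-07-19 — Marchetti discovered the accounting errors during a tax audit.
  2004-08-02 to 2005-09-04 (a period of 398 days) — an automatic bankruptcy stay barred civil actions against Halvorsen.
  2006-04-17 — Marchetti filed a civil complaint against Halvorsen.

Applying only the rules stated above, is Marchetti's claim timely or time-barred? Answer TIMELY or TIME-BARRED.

TIME-BARRED

The claim accrued on 2000-07-19 — the later of the 1997-06-23 act and the 2000-07-19 discovery.
Adding the 54 months base period to 2000-07-19 gives a deadline of 2005-01-19, before any tolling.
The period was tolled for 398 days by the automatic bankruptcy stay (2004-08-02 to 2005-09-04), pushing the deadline to 2006-02-21.
Filing on 2006-04-17 missed the 2006-02-21 deadline — the action is time-barred.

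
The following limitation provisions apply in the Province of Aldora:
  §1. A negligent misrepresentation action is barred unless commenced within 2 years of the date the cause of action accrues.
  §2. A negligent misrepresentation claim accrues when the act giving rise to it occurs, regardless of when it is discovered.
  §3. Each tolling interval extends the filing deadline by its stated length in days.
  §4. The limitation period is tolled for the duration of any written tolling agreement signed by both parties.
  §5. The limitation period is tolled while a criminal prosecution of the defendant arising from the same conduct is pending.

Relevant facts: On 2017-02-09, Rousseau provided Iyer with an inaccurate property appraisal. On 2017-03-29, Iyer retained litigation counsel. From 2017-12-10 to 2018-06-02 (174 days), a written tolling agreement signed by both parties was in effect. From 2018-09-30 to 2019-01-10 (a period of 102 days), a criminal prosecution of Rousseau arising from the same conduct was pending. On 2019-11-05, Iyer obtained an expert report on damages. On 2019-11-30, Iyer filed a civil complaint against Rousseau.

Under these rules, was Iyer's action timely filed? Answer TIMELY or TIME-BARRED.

TIME-BARRED

The cause of action accrued on 2017-02-09, the date of the act.
Adding the 2 years base period to 2017-02-09 gives a deadline of 2019-02-09, before any tolling.
The period was tolled for 174 days by the written tolling agreement (2017-12-10 to 2018-06-02), pushing the deadline to 2019-08-02.
Because the pending criminal prosecution ran from 2018-09-30 to 2019-01-10, the deadline is extended by 102 days to 2019-11-12.
Nothing else in the chronology tolls or restarts the period.
The 2019-11-30 filing falls after the 2019-11-12 deadline; the claim is time-barred.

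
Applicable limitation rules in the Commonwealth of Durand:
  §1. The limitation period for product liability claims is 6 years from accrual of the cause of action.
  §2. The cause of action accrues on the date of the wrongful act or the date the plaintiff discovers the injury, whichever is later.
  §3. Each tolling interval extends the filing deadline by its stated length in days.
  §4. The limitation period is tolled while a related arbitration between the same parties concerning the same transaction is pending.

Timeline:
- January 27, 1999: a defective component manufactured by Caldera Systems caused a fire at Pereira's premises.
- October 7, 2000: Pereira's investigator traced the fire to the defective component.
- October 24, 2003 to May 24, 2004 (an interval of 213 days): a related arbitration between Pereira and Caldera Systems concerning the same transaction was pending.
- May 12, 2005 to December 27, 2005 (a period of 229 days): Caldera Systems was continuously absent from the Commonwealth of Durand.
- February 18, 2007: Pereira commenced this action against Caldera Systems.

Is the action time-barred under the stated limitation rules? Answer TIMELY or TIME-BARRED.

TIMELY

Because discovery on October 7, 2000 post-dates the January 27, 1999 act, accrual under the later-of rule falls on October 7, 2000.
Adding the 6 years base period to October 7, 2000 gives a deadline of October 7, 2006, before any tolling.
The period was tolled for 213 days by the pending related arbitration (October 24, 2003 to May 24, 2004), pushing the deadline to May 8, 2007.
The defendant's absence from the jurisdiction from May 12, 2005 to December 27, 2005 does not toll the period, because no stated rule makes the defendant's absence a tolling event.
Pereira filed on February 18, 2007, before the May 8, 2007 deadline, so the action is timely.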